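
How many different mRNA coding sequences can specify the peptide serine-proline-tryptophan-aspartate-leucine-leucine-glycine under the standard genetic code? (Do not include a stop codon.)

6912

Ser: 6 codons.
Pro: 4 codons.
Trp: 1 codon.
Asp: 2 codons.
Leu: 6 codons.
Leu: 6 codons.
Gly: 4 codons.
6 × 4 × 1 × 2 × 6 × 6 × 4 = 6912.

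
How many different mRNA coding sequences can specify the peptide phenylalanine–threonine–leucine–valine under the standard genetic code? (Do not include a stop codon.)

Phe: 2 codons.
Thr: 4 codons.
Leu: 6 codons.
Val: 4 codons.
2 × 4 × 6 × 4 = 192.

192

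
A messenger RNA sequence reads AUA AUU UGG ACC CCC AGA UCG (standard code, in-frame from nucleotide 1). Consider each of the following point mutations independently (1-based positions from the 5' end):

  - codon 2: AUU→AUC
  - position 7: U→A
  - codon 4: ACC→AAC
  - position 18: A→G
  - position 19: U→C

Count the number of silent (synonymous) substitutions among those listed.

Codon 2: AUU (Ile) → AUC (Ile) — synonymous.
Codon 3: UGG (Trp) → AGG (Arg) — missense.
Codon 4: ACC (Thr) → AAC (Asn) — missense.
Codon 6: AGA (Arg) → AGG (Arg) — synonymous.
Codon 7: UCG (Ser) → CCG (Pro) — missense.
Synonymous: 2 of 5.

2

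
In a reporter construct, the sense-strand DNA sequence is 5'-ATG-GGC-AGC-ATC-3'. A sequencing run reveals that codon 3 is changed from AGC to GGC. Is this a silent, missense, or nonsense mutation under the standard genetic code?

Position 7 falls in codon 3: AGC → Ser.
After the substitution the codon is GGC → Gly.
Ser ≠ Gly, so this is a missense mutation.

missense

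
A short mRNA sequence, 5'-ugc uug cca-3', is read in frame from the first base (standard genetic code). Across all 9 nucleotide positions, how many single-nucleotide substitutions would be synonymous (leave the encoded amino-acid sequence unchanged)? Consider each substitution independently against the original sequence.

Codon 1 (UGC, Cys): 1 synonymous substitution.
Codon 2 (UUG, Leu): 2 synonymous substitutions.
Codon 3 (CCA, Pro): 3 synonymous substitutions.
Total: 1 + 2 + 3 = 6.

6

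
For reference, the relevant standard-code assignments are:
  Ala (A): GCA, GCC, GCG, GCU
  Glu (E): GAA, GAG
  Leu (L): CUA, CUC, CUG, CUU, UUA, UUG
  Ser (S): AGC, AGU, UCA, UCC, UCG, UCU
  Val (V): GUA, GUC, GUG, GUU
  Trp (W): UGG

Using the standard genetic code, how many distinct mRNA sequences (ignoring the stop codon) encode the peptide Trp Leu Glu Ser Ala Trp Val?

1152

Trp: 1 codon.
Leu: 6 codons.
Glu: 2 codons.
Ser: 6 codons.
Ala: 4 codons.
Trp: 1 codon.
Val: 4 codons.
1 × 6 × 2 × 6 × 4 × 1 × 4 = 1152.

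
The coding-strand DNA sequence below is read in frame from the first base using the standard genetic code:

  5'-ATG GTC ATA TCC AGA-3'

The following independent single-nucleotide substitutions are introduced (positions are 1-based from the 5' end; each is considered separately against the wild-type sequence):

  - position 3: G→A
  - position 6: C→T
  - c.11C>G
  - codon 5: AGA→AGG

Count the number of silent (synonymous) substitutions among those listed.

2

Codon 1: ATG (Met) → ATA (Ile) — missense.
Codon 2: GTC (Val) → GTT (Val) — synonymous.
Codon 4: TCC (Ser) → TGC (Cys) — missense.
Codon 5: AGA (Arg) → AGG (Arg) — synonymous.
Synonymous: 2 of 4.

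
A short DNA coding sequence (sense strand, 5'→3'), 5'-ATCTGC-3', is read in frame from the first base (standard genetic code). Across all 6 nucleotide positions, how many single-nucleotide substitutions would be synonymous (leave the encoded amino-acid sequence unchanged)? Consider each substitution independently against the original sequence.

3

Codon 1 (ATC, Ile): 2 synonymous substitutions.
Codon 2 (TGC, Cys): 1 synonymous substitution.
Total: 2 + 1 = 3.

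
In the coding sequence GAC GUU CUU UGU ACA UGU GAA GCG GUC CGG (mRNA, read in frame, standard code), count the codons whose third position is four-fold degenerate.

Codon 1 GAC (Asp): third position 2-fold.
Codon 2 GUU (Val): third position 4-fold.
Codon 3 CUU (Leu): third position 4-fold.
Codon 4 UGU (Cys): third position 2-fold.
Codon 5 ACA (Thr): third position 4-fold.
Codon 6 UGU (Cys): third position 2-fold.
Codon 7 GAA (Glu): third position 2-fold.
Codon 8 GCG (Ala): third position 4-fold.
Codon 9 GUC (Val): third position 4-fold.
Codon 10 CGG (Arg): third position 4-fold.
Four-fold degenerate third positions: 6.

6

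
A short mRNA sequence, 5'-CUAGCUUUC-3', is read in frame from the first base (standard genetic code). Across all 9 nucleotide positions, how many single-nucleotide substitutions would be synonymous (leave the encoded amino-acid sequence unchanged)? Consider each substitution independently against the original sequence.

Codon 1 (CUA, Leu): 4 synonymous substitutions.
Codon 2 (GCU, Ala): 3 synonymous substitutions.
Codon 3 (UUC, Phe): 1 synonymous substitution.
Total: 4 + 3 + 1 = 8.

8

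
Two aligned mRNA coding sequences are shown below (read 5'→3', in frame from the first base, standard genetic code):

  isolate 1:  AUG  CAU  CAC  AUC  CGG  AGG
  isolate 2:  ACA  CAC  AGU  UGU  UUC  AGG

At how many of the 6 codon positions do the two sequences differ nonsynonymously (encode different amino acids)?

Codon 1: AUG Met / ACA Thr — nonsynonymous.
Codon 2: CAU His / CAC His — synonymous.
Codon 3: CAC His / AGU Ser — nonsynonymous.
Codon 4: AUC Ile / UGU Cys — nonsynonymous.
Codon 5: CGG Arg / UUC Phe — nonsynonymous.
Codon 6: AGG Arg / AGG Arg — identical.
Nonsynonymous differences: 4.

4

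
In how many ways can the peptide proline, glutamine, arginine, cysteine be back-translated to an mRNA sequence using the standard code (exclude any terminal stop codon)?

Pro: 4 codons.
Gln: 2 codons.
Arg: 6 codons.
Cys: 2 codons.
4 × 2 × 6 × 2 = 96.

96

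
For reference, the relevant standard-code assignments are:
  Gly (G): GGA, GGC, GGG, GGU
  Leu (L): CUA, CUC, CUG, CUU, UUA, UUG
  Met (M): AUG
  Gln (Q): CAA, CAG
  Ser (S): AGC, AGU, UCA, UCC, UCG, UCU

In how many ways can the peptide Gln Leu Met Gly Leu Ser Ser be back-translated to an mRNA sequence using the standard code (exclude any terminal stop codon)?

10368

Gln: 2 codons.
Leu: 6 codons.
Met: 1 codon.
Gly: 4 codons.
Leu: 6 codons.
Ser: 6 codons.
Ser: 6 codons.
2 × 6 × 1 × 4 × 6 × 6 × 6 = 10368.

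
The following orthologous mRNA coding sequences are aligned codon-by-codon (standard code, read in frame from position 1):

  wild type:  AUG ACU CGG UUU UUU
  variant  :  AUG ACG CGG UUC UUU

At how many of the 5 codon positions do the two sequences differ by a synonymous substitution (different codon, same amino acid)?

Codon 1: AUG Met / AUG Met — identical.
Codon 2: ACU Thr / ACG Thr — synonymous.
Codon 3: CGG Arg / CGG Arg — identical.
Codon 4: UUU Phe / UUC Phe — synonymous.
Codon 5: UUU Phe / UUU Phe — identical.
Synonymous differences: 2.

2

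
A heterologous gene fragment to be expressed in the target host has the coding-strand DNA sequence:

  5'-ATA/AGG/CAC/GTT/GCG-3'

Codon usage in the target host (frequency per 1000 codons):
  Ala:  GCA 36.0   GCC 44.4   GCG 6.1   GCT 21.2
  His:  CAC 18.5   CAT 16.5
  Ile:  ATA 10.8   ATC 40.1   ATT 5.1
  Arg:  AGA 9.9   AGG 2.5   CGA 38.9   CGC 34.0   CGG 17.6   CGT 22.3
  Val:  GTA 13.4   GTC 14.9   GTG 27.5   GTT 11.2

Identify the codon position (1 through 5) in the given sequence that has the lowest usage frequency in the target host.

Codon 1 ATA (Ile): 10.8 per 1000.
Codon 2 AGG (Arg): 2.5 per 1000.
Codon 3 CAC (His): 18.5 per 1000.
Codon 4 GTT (Val): 11.2 per 1000.
Codon 5 GCG (Ala): 6.1 per 1000.
Lowest frequency is 2.5 at codon 2.

2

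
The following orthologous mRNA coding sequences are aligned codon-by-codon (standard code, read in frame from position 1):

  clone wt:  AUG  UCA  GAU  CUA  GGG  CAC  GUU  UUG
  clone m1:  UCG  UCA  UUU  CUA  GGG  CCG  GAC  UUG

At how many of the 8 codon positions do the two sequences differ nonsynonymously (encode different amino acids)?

4

Codon 1: AUG Met / UCG Ser — nonsynonymous.
Codon 2: UCA Ser / UCA Ser — identical.
Codon 3: GAU Asp / UUU Phe — nonsynonymous.
Codon 4: CUA Leu / CUA Leu — identical.
Codon 5: GGG Gly / GGG Gly — identical.
Codon 6: CAC His / CCG Pro — nonsynonymous.
Codon 7: GUU Val / GAC Asp — nonsynonymous.
Codon 8: UUG Leu / UUG Leu — identical.
Nonsynonymous differences: 4.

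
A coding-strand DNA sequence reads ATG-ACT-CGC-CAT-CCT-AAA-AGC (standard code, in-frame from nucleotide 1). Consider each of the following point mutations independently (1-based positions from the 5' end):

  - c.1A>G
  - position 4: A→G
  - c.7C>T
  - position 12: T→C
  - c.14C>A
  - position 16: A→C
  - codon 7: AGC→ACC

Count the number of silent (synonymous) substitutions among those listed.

Codon 1: ATG (Met) → GTG (Val) — missense.
Codon 2: ACT (Thr) → GCT (Ala) — missense.
Codon 3: CGC (Arg) → TGC (Cys) — missense.
Codon 4: CAT (His) → CAC (His) — synonymous.
Codon 5: CCT (Pro) → CAT (His) — missense.
Codon 6: AAA (Lys) → CAA (Gln) — missense.
Codon 7: AGC (Ser) → ACC (Thr) — missense.
Synonymous: 1 of 7.

1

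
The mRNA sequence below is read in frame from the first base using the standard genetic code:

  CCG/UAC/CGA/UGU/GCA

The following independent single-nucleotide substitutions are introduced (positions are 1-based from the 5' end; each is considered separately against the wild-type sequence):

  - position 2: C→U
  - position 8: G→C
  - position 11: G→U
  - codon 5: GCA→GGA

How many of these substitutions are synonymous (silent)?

Codon 1: CCG (Pro) → CUG (Leu) — missense.
Codon 3: CGA (Arg) → CCA (Pro) — missense.
Codon 4: UGU (Cys) → UUU (Phe) — missense.
Codon 5: GCA (Ala) → GGA (Gly) — missense.
Synonymous: 0 of 4.

0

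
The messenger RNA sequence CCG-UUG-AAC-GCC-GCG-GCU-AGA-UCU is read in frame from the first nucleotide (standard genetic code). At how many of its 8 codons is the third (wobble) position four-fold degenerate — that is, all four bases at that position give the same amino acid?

Codon 1 CCG (Pro): third position 4-fold.
Codon 2 UUG (Leu): third position 2-fold.
Codon 3 AAC (Asn): third position 2-fold.
Codon 4 GCC (Ala): third position 4-fold.
Codon 5 GCG (Ala): third position 4-fold.
Codon 6 GCU (Ala): third position 4-fold.
Codon 7 AGA (Arg): third position 2-fold.
Codon 8 UCU (Ser): third position 4-fold.
Four-fold degenerate third positions: 5.

5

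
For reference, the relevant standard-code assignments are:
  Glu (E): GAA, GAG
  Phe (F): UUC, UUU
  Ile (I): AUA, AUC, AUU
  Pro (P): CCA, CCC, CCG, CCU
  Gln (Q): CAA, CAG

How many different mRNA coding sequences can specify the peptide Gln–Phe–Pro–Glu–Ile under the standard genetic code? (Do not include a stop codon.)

Gln: 2 codons.
Phe: 2 codons.
Pro: 4 codons.
Glu: 2 codons.
Ile: 3 codons.
2 × 2 × 4 × 2 × 3 = 96.

96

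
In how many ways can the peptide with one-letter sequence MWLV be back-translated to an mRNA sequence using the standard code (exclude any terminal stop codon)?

24

Met: 1 codon.
Trp: 1 codon.
Leu: 6 codons.
Val: 4 codons.
1 × 1 × 6 × 4 = 24.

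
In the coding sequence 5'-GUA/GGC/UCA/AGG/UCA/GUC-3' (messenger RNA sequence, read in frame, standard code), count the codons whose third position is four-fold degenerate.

5

Codon 1 GUA (Val): third position 4-fold.
Codon 2 GGC (Gly): third position 4-fold.
Codon 3 UCA (Ser): third position 4-fold.
Codon 4 AGG (Arg): third position 2-fold.
Codon 5 UCA (Ser): third position 4-fold.
Codon 6 GUC (Val): third position 4-fold.
Four-fold degenerate third positions: 5.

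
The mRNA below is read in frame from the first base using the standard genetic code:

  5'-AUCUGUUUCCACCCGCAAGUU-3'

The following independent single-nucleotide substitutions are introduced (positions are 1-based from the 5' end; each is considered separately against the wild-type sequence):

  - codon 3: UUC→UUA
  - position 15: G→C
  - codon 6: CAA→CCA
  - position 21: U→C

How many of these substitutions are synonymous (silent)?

Codon 3: UUC (Phe) → UUA (Leu) — missense.
Codon 5: CCG (Pro) → CCC (Pro) — synonymous.
Codon 6: CAA (Gln) → CCA (Pro) — missense.
Codon 7: GUU (Val) → GUC (Val) — synonymous.
Synonymous: 2 of 4.

2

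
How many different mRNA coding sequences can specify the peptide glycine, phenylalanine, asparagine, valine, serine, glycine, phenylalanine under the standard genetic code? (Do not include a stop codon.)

3072

Gly: 4 codons.
Phe: 2 codons.
Asn: 2 codons.
Val: 4 codons.
Ser: 6 codons.
Gly: 4 codons.
Phe: 2 codons.
4 × 2 × 2 × 4 × 6 × 4 × 2 = 3072.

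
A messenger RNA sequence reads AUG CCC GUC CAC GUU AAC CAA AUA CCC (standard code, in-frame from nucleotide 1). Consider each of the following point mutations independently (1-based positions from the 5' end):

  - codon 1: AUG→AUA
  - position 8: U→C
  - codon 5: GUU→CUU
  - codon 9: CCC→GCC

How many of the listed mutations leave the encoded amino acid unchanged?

0

Codon 1: AUG (Met) → AUA (Ile) — missense.
Codon 3: GUC (Val) → GCC (Ala) — missense.
Codon 5: GUU (Val) → CUU (Leu) — missense.
Codon 9: CCC (Pro) → GCC (Ala) — missense.
Synonymous: 0 of 4.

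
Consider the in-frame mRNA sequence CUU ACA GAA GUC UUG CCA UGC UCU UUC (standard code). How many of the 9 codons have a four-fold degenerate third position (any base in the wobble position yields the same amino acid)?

Codon 1 CUU (Leu): third position 4-fold.
Codon 2 ACA (Thr): third position 4-fold.
Codon 3 GAA (Glu): third position 2-fold.
Codon 4 GUC (Val): third position 4-fold.
Codon 5 UUG (Leu): third position 2-fold.
Codon 6 CCA (Pro): third position 4-fold.
Codon 7 UGC (Cys): third position 2-fold.
Codon 8 UCU (Ser): third position 4-fold.
Codon 9 UUC (Phe): third position 2-fold.
Four-fold degenerate third positions: 5.

5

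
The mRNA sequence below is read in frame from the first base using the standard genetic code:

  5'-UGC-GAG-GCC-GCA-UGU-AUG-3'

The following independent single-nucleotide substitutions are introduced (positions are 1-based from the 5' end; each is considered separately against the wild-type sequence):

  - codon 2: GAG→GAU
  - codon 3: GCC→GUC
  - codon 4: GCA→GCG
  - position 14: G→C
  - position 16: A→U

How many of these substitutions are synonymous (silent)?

1

Codon 2: GAG (Glu) → GAU (Asp) — missense.
Codon 3: GCC (Ala) → GUC (Val) — missense.
Codon 4: GCA (Ala) → GCG (Ala) — synonymous.
Codon 5: UGU (Cys) → UCU (Ser) — missense.
Codon 6: AUG (Met) → UUG (Leu) — missense.
Synonymous: 1 of 5.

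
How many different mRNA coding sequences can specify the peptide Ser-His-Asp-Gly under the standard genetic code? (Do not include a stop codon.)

Ser: 6 codons.
His: 2 codons.
Asp: 2 codons.
Gly: 4 codons.
6 × 2 × 2 × 4 = 96.

96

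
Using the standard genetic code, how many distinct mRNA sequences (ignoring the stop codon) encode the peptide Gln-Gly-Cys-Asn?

Gln: 2 codons.
Gly: 4 codons.
Cys: 2 codons.
Asn: 2 codons.
2 × 4 × 2 × 2 = 32.

32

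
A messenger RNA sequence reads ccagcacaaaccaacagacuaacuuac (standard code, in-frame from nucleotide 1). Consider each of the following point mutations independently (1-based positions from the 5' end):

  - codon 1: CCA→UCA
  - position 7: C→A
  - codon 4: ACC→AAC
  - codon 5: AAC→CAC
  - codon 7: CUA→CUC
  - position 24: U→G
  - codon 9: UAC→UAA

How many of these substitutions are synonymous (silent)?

2

Codon 1: CCA (Pro) → UCA (Ser) — missense.
Codon 3: CAA (Gln) → AAA (Lys) — missense.
Codon 4: ACC (Thr) → AAC (Asn) — missense.
Codon 5: AAC (Asn) → CAC (His) — missense.
Codon 7: CUA (Leu) → CUC (Leu) — synonymous.
Codon 8: ACU (Thr) → ACG (Thr) — synonymous.
Codon 9: UAC (Tyr) → UAA (Stop) — nonsense.
Synonymous: 2 of 7.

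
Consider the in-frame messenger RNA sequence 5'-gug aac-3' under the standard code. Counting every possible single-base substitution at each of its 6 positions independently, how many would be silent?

4

Codon 1 (GUG, Val): 3 synonymous substitutions.
Codon 2 (AAC, Asn): 1 synonymous substitution.
Total: 3 + 1 = 4.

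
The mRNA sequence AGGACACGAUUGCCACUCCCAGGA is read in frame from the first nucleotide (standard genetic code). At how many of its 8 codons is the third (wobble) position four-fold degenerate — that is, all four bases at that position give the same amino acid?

Codon 1 AGG (Arg): third position 2-fold.
Codon 2 ACA (Thr): third position 4-fold.
Codon 3 CGA (Arg): third position 4-fold.
Codon 4 UUG (Leu): third position 2-fold.
Codon 5 CCA (Pro): third position 4-fold.
Codon 6 CUC (Leu): third position 4-fold.
Codon 7 CCA (Pro): third position 4-fold.
Codon 8 GGA (Gly): third position 4-fold.
Four-fold degenerate third positions: 6.

6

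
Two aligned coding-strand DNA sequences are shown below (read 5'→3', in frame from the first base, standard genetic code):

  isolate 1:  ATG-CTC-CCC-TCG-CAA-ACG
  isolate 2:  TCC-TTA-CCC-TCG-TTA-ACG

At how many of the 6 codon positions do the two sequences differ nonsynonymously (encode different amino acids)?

Codon 1: ATG Met / TCC Ser — nonsynonymous.
Codon 2: CTC Leu / TTA Leu — synonymous.
Codon 3: CCC Pro / CCC Pro — identical.
Codon 4: TCG Ser / TCG Ser — identical.
Codon 5: CAA Gln / TTA Leu — nonsynonymous.
Codon 6: ACG Thr / ACG Thr — identical.
Nonsynonymous differences: 2.

2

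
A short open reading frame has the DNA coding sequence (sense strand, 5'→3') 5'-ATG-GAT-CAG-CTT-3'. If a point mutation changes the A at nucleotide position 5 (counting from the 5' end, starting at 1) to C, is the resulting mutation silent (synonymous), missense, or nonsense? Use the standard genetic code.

Position 5 falls in codon 2: GAT → Asp.
After the substitution the codon is GCT → Ala.
Asp ≠ Ala, so this is a missense mutation.

missense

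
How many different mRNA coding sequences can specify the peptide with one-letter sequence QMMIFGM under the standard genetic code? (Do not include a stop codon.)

Gln: 2 codons.
Met: 1 codon.
Met: 1 codon.
Ile: 3 codons.
Phe: 2 codons.
Gly: 4 codons.
Met: 1 codon.
2 × 1 × 1 × 3 × 2 × 4 × 1 = 48.

48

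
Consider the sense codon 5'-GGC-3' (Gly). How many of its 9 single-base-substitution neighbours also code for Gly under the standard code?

3

Position 1: none → 0 synonymous.
Position 2: none → 0 synonymous.
Position 3: GGT, GGA, GGG → 3 synonymous.
Total: 0 + 0 + 3 = 3.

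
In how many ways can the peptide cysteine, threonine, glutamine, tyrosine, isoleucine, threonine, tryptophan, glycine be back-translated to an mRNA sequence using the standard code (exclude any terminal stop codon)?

1536

Cys: 2 codons.
Thr: 4 codons.
Gln: 2 codons.
Tyr: 2 codons.
Ile: 3 codons.
Thr: 4 codons.
Trp: 1 codon.
Gly: 4 codons.
2 × 4 × 2 × 2 × 3 × 4 × 1 × 4 = 1536.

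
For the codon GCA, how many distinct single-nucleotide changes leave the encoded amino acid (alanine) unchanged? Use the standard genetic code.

Position 1: none → 0 synonymous.
Position 2: none → 0 synonymous.
Position 3: GCU, GCC, GCG → 3 synonymous.
Total: 0 + 0 + 3 = 3.

3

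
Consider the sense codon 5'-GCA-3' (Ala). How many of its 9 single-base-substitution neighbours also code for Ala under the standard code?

3

Position 1: none → 0 synonymous.
Position 2: none → 0 synonymous.
Position 3: GCU, GCC, GCG → 3 synonymous.
Total: 0 + 0 + 3 = 3.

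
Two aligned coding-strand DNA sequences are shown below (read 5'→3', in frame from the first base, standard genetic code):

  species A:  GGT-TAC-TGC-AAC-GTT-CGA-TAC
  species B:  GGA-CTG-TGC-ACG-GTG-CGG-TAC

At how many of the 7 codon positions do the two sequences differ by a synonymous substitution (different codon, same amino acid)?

3

Codon 1: GGT Gly / GGA Gly — synonymous.
Codon 2: TAC Tyr / CTG Leu — nonsynonymous.
Codon 3: TGC Cys / TGC Cys — identical.
Codon 4: AAC Asn / ACG Thr — nonsynonymous.
Codon 5: GTT Val / GTG Val — synonymous.
Codon 6: CGA Arg / CGG Arg — synonymous.
Codon 7: TAC Tyr / TAC Tyr — identical.
Synonymous differences: 3.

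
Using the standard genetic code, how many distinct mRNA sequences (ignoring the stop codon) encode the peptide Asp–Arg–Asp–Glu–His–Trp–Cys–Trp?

192

Asp: 2 codons.
Arg: 6 codons.
Asp: 2 codons.
Glu: 2 codons.
His: 2 codons.
Trp: 1 codon.
Cys: 2 codons.
Trp: 1 codon.
2 × 6 × 2 × 2 × 2 × 1 × 2 × 1 = 192.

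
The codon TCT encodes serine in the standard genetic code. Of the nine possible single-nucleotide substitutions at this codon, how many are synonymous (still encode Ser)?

3

Position 1: none → 0 synonymous.
Position 2: none → 0 synonymous.
Position 3: TCC, TCA, TCG → 3 synonymous.
Total: 0 + 0 + 3 = 3.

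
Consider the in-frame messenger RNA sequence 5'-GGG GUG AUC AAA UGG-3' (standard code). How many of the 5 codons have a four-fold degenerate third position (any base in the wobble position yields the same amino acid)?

2

Codon 1 GGG (Gly): third position 4-fold.
Codon 2 GUG (Val): third position 4-fold.
Codon 3 AUC (Ile): third position 3-fold.
Codon 4 AAA (Lys): third position 2-fold.
Codon 5 UGG (Trp): third position 1-fold.
Four-fold degenerate third positions: 2.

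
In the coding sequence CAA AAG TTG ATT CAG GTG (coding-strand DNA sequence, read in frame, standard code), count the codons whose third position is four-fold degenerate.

1

Codon 1 CAA (Gln): third position 2-fold.
Codon 2 AAG (Lys): third position 2-fold.
Codon 3 TTG (Leu): third position 2-fold.
Codon 4 ATT (Ile): third position 3-fold.
Codon 5 CAG (Gln): third position 2-fold.
Codon 6 GTG (Val): third position 4-fold.
Four-fold degenerate third positions: 1.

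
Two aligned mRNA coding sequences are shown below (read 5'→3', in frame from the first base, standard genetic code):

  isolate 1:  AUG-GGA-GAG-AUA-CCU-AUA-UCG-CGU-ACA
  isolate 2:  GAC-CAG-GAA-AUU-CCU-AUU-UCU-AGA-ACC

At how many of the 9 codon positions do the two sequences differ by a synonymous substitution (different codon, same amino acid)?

6

Codon 1: AUG Met / GAC Asp — nonsynonymous.
Codon 2: GGA Gly / CAG Gln — nonsynonymous.
Codon 3: GAG Glu / GAA Glu — synonymous.
Codon 4: AUA Ile / AUU Ile — synonymous.
Codon 5: CCU Pro / CCU Pro — identical.
Codon 6: AUA Ile / AUU Ile — synonymous.
Codon 7: UCG Ser / UCU Ser — synonymous.
Codon 8: CGU Arg / AGA Arg — synonymous.
Codon 9: ACA Thr / ACC Thr — synonymous.
Synonymous differences: 6.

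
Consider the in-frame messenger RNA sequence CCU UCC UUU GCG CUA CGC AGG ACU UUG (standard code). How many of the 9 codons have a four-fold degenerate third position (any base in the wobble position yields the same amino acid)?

6

Codon 1 CCU (Pro): third position 4-fold.
Codon 2 UCC (Ser): third position 4-fold.
Codon 3 UUU (Phe): third position 2-fold.
Codon 4 GCG (Ala): third position 4-fold.
Codon 5 CUA (Leu): third position 4-fold.
Codon 6 CGC (Arg): third position 4-fold.
Codon 7 AGG (Arg): third position 2-fold.
Codon 8 ACU (Thr): third position 4-fold.
Codon 9 UUG (Leu): third position 2-fold.
Four-fold degenerate third positions: 6.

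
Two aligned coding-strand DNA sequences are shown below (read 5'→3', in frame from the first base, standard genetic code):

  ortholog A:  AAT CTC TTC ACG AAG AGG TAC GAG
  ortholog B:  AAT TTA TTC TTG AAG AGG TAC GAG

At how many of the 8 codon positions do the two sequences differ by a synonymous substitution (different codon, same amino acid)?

Codon 1: AAT Asn / AAT Asn — identical.
Codon 2: CTC Leu / TTA Leu — synonymous.
Codon 3: TTC Phe / TTC Phe — identical.
Codon 4: ACG Thr / TTG Leu — nonsynonymous.
Codon 5: AAG Lys / AAG Lys — identical.
Codon 6: AGG Arg / AGG Arg — identical.
Codon 7: TAC Tyr / TAC Tyr — identical.
Codon 8: GAG Glu / GAG Glu — identical.
Synonymous differences: 1.

1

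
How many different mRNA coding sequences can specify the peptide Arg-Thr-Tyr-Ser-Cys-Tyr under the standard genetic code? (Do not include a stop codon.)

1152

Arg: 6 codons.
Thr: 4 codons.
Tyr: 2 codons.
Ser: 6 codons.
Cys: 2 codons.
Tyr: 2 codons.
6 × 4 × 2 × 6 × 2 × 2 = 1152.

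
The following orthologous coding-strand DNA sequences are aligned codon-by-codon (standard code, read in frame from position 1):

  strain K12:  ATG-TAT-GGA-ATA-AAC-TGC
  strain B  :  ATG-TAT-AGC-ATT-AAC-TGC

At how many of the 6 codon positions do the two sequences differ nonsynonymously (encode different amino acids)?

1

Codon 1: ATG Met / ATG Met — identical.
Codon 2: TAT Tyr / TAT Tyr — identical.
Codon 3: GGA Gly / AGC Ser — nonsynonymous.
Codon 4: ATA Ile / ATT Ile — synonymous.
Codon 5: AAC Asn / AAC Asn — identical.
Codon 6: TGC Cys / TGC Cys — identical.
Nonsynonymous differences: 1.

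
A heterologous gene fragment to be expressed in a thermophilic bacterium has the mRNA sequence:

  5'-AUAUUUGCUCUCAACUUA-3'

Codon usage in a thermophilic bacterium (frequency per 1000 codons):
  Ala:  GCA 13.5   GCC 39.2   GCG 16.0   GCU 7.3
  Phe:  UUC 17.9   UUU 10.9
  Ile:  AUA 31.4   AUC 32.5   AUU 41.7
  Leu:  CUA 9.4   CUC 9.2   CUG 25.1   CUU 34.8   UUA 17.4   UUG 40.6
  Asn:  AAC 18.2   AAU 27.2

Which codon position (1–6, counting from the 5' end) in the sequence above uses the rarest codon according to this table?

3

Codon 1 AUA (Ile): 31.4 per 1000.
Codon 2 UUU (Phe): 10.9 per 1000.
Codon 3 GCU (Ala): 7.3 per 1000.
Codon 4 CUC (Leu): 9.2 per 1000.
Codon 5 AAC (Asn): 18.2 per 1000.
Codon 6 UUA (Leu): 17.4 per 1000.
Lowest frequency is 7.3 at codon 3.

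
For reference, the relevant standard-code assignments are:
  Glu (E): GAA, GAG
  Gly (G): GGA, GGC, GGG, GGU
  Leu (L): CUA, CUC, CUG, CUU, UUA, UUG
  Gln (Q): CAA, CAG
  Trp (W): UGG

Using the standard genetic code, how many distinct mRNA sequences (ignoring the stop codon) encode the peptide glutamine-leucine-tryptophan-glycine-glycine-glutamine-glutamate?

768

Gln: 2 codons.
Leu: 6 codons.
Trp: 1 codon.
Gly: 4 codons.
Gly: 4 codons.
Gln: 2 codons.
Glu: 2 codons.
2 × 6 × 1 × 4 × 4 × 2 × 2 = 768.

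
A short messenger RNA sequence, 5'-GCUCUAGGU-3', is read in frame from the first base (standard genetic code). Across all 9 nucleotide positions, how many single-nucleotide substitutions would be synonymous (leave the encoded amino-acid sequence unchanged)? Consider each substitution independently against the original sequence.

10

Codon 1 (GCU, Ala): 3 synonymous substitutions.
Codon 2 (CUA, Leu): 4 synonymous substitutions.
Codon 3 (GGU, Gly): 3 synonymous substitutions.
Total: 3 + 4 + 3 = 10.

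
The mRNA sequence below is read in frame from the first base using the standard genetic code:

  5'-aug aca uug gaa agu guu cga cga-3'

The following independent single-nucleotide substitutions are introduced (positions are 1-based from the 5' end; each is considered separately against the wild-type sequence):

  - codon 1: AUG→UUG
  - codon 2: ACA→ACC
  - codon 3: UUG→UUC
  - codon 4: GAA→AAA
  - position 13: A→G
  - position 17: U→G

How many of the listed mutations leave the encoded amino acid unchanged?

Codon 1: AUG (Met) → UUG (Leu) — missense.
Codon 2: ACA (Thr) → ACC (Thr) — synonymous.
Codon 3: UUG (Leu) → UUC (Phe) — missense.
Codon 4: GAA (Glu) → AAA (Lys) — missense.
Codon 5: AGU (Ser) → GGU (Gly) — missense.
Codon 6: GUU (Val) → GGU (Gly) — missense.
Synonymous: 1 of 6.

1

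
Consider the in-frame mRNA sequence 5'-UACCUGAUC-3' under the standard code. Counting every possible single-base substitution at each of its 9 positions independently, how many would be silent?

Codon 1 (UAC, Tyr): 1 synonymous substitution.
Codon 2 (CUG, Leu): 4 synonymous substitutions.
Codon 3 (AUC, Ile): 2 synonymous substitutions.
Total: 1 + 4 + 2 = 7.

7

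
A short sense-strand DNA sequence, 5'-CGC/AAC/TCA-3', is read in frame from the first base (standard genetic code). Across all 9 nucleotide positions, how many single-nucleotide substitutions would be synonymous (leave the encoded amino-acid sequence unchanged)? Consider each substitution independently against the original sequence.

7

Codon 1 (CGC, Arg): 3 synonymous substitutions.
Codon 2 (AAC, Asn): 1 synonymous substitution.
Codon 3 (TCA, Ser): 3 synonymous substitutions.
Total: 3 + 1 + 3 = 7.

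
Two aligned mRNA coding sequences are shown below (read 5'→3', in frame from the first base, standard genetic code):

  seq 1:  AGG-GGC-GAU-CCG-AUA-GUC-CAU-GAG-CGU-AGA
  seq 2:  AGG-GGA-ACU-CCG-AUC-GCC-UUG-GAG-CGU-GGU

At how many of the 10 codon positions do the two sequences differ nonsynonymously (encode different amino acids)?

4

Codon 1: AGG Arg / AGG Arg — identical.
Codon 2: GGC Gly / GGA Gly — synonymous.
Codon 3: GAU Asp / ACU Thr — nonsynonymous.
Codon 4: CCG Pro / CCG Pro — identical.
Codon 5: AUA Ile / AUC Ile — synonymous.
Codon 6: GUC Val / GCC Ala — nonsynonymous.
Codon 7: CAU His / UUG Leu — nonsynonymous.
Codon 8: GAG Glu / GAG Glu — identical.
Codon 9: CGU Arg / CGU Arg — identical.
Codon 10: AGA Arg / GGU Gly — nonsynonymous.
Nonsynonymous differences: 4.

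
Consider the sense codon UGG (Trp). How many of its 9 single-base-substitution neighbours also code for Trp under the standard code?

Position 1: none → 0 synonymous.
Position 2: none → 0 synonymous.
Position 3: none → 0 synonymous.
Total: 0 + 0 + 0 = 0.

0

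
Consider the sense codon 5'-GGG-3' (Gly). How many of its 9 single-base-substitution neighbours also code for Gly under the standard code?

3

Position 1: none → 0 synonymous.
Position 2: none → 0 synonymous.
Position 3: GGU, GGC, GGA → 3 synonymous.
Total: 0 + 0 + 3 = 3.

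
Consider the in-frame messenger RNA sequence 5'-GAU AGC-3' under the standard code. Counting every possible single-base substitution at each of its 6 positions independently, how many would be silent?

Codon 1 (GAU, Asp): 1 synonymous substitution.
Codon 2 (AGC, Ser): 1 synonymous substitution.
Total: 1 + 1 = 2.

2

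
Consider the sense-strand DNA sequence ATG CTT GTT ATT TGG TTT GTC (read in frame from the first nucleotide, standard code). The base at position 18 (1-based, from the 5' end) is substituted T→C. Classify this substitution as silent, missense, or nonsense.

silent

Position 18 falls in codon 6: TTT → Phe.
After the substitution the codon is TTC → Phe.
Both encode Phe, so the change is synonymous.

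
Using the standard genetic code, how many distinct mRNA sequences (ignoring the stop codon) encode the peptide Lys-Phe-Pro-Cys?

32

Lys: 2 codons.
Phe: 2 codons.
Pro: 4 codons.
Cys: 2 codons.
2 × 2 × 4 × 2 = 32.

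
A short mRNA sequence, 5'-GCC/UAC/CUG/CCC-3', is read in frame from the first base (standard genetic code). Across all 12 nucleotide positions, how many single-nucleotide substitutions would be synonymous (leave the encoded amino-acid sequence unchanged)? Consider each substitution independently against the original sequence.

Codon 1 (GCC, Ala): 3 synonymous substitutions.
Codon 2 (UAC, Tyr): 1 synonymous substitution.
Codon 3 (CUG, Leu): 4 synonymous substitutions.
Codon 4 (CCC, Pro): 3 synonymous substitutions.
Total: 3 + 1 + 4 + 3 = 11.

11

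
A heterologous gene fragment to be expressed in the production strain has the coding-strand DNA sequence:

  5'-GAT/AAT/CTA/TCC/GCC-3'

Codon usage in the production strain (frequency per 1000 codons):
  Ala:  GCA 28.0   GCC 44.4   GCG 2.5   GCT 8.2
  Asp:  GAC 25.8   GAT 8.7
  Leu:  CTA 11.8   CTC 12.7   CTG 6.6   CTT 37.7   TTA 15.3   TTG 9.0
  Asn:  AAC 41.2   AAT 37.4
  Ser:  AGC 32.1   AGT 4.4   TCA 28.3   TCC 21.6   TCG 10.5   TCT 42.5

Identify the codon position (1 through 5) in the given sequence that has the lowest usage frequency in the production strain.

1

Codon 1 GAT (Asp): 8.7 per 1000.
Codon 2 AAT (Asn): 37.4 per 1000.
Codon 3 CTA (Leu): 11.8 per 1000.
Codon 4 TCC (Ser): 21.6 per 1000.
Codon 5 GCC (Ala): 44.4 per 1000.
Lowest frequency is 8.7 at codon 1.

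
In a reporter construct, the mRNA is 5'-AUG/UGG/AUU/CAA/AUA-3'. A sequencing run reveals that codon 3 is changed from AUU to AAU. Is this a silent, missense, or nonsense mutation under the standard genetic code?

missense

Position 8 falls in codon 3: AUU → Ile.
After the substitution the codon is AAU → Asn.
Ile ≠ Asn, so this is a missense mutation.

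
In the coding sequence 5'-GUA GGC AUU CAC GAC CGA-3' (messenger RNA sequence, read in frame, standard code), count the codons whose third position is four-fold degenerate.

3

Codon 1 GUA (Val): third position 4-fold.
Codon 2 GGC (Gly): third position 4-fold.
Codon 3 AUU (Ile): third position 3-fold.
Codon 4 CAC (His): third position 2-fold.
Codon 5 GAC (Asp): third position 2-fold.
Codon 6 CGA (Arg): third position 4-fold.
Four-fold degenerate third positions: 3.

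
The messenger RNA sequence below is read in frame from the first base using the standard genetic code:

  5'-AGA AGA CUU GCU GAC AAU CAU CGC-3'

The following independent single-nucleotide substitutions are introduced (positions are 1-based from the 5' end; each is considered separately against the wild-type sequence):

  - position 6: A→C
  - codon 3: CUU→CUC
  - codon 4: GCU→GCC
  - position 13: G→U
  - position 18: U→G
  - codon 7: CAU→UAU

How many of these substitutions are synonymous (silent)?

2

Codon 2: AGA (Arg) → AGC (Ser) — missense.
Codon 3: CUU (Leu) → CUC (Leu) — synonymous.
Codon 4: GCU (Ala) → GCC (Ala) — synonymous.
Codon 5: GAC (Asp) → UAC (Tyr) — missense.
Codon 6: AAU (Asn) → AAG (Lys) — missense.
Codon 7: CAU (His) → UAU (Tyr) — missense.
Synonymous: 2 of 6.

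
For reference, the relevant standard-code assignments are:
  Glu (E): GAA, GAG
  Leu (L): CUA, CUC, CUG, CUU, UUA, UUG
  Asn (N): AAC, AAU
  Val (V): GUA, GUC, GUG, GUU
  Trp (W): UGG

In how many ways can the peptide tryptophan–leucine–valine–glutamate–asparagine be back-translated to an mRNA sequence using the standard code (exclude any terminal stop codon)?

96

Trp: 1 codon.
Leu: 6 codons.
Val: 4 codons.
Glu: 2 codons.
Asn: 2 codons.
1 × 6 × 4 × 2 × 2 = 96.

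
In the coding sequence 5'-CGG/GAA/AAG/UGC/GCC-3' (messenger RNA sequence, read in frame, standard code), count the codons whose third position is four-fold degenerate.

2

Codon 1 CGG (Arg): third position 4-fold.
Codon 2 GAA (Glu): third position 2-fold.
Codon 3 AAG (Lys): third position 2-fold.
Codon 4 UGC (Cys): third position 2-fold.
Codon 5 GCC (Ala): third position 4-fold.
Four-fold degenerate third positions: 2.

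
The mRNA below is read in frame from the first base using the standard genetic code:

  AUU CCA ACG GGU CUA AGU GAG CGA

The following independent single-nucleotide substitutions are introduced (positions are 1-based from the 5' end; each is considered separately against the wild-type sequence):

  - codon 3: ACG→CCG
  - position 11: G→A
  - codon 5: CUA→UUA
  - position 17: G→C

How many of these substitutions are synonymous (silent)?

Codon 3: ACG (Thr) → CCG (Pro) — missense.
Codon 4: GGU (Gly) → GAU (Asp) — missense.
Codon 5: CUA (Leu) → UUA (Leu) — synonymous.
Codon 6: AGU (Ser) → ACU (Thr) — missense.
Synonymous: 1 of 4.

1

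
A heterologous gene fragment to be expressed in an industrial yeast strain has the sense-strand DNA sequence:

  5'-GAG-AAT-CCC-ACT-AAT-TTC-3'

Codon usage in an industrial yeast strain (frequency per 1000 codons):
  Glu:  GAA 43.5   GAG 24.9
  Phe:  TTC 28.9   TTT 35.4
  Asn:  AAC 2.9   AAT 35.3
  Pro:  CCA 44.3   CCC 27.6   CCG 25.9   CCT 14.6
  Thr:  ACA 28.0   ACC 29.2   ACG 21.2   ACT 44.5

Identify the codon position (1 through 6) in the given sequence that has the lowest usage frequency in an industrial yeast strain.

Codon 1 GAG (Glu): 24.9 per 1000.
Codon 2 AAT (Asn): 35.3 per 1000.
Codon 3 CCC (Pro): 27.6 per 1000.
Codon 4 ACT (Thr): 44.5 per 1000.
Codon 5 AAT (Asn): 35.3 per 1000.
Codon 6 TTC (Phe): 28.9 per 1000.
Lowest frequency is 24.9 at codon 1.

1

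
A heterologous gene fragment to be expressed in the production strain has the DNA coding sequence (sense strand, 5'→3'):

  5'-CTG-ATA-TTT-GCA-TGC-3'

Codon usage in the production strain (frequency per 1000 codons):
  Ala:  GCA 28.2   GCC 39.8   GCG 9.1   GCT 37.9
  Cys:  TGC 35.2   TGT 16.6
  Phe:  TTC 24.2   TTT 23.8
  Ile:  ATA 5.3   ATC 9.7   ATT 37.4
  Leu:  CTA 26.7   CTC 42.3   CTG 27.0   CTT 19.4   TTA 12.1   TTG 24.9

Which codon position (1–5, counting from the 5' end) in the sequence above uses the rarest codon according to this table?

2

Codon 1 CTG (Leu): 27.0 per 1000.
Codon 2 ATA (Ile): 5.3 per 1000.
Codon 3 TTT (Phe): 23.8 per 1000.
Codon 4 GCA (Ala): 28.2 per 1000.
Codon 5 TGC (Cys): 35.2 per 1000.
Lowest frequency is 5.3 at codon 2.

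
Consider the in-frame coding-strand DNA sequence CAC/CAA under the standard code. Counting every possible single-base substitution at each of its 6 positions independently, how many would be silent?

Codon 1 (CAC, His): 1 synonymous substitution.
Codon 2 (CAA, Gln): 1 synonymous substitution.
Total: 1 + 1 = 2.

2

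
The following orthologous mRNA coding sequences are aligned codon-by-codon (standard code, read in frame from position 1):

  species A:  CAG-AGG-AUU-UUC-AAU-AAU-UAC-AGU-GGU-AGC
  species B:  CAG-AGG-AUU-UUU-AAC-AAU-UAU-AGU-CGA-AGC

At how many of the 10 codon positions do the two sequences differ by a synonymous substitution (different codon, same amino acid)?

3

Codon 1: CAG Gln / CAG Gln — identical.
Codon 2: AGG Arg / AGG Arg — identical.
Codon 3: AUU Ile / AUU Ile — identical.
Codon 4: UUC Phe / UUU Phe — synonymous.
Codon 5: AAU Asn / AAC Asn — synonymous.
Codon 6: AAU Asn / AAU Asn — identical.
Codon 7: UAC Tyr / UAU Tyr — synonymous.
Codon 8: AGU Ser / AGU Ser — identical.
Codon 9: GGU Gly / CGA Arg — nonsynonymous.
Codon 10: AGC Ser / AGC Ser — identical.
Synonymous differences: 3.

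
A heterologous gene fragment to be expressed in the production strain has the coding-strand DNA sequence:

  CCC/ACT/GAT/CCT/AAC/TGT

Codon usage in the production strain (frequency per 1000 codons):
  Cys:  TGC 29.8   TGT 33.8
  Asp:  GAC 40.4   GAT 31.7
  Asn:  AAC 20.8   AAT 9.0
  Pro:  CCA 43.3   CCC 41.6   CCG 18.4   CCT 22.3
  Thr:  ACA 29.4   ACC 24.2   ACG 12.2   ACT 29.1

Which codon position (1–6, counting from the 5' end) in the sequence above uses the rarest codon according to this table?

Codon 1 CCC (Pro): 41.6 per 1000.
Codon 2 ACT (Thr): 29.1 per 1000.
Codon 3 GAT (Asp): 31.7 per 1000.
Codon 4 CCT (Pro): 22.3 per 1000.
Codon 5 AAC (Asn): 20.8 per 1000.
Codon 6 TGT (Cys): 33.8 per 1000.
Lowest frequency is 20.8 at codon 5.

5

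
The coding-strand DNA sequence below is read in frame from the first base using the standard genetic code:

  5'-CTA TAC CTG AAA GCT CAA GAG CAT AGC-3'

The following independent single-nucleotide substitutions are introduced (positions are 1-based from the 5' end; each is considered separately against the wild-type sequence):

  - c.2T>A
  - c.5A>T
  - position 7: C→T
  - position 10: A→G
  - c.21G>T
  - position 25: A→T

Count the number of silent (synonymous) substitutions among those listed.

1

Codon 1: CTA (Leu) → CAA (Gln) — missense.
Codon 2: TAC (Tyr) → TTC (Phe) — missense.
Codon 3: CTG (Leu) → TTG (Leu) — synonymous.
Codon 4: AAA (Lys) → GAA (Glu) — missense.
Codon 7: GAG (Glu) → GAT (Asp) — missense.
Codon 9: AGC (Ser) → TGC (Cys) — missense.
Synonymous: 1 of 6.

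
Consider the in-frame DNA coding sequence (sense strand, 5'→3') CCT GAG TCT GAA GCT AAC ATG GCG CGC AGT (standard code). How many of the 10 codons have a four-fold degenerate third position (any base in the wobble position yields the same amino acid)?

5

Codon 1 CCT (Pro): third position 4-fold.
Codon 2 GAG (Glu): third position 2-fold.
Codon 3 TCT (Ser): third position 4-fold.
Codon 4 GAA (Glu): third position 2-fold.
Codon 5 GCT (Ala): third position 4-fold.
Codon 6 AAC (Asn): third position 2-fold.
Codon 7 ATG (Met): third position 1-fold.
Codon 8 GCG (Ala): third position 4-fold.
Codon 9 CGC (Arg): third position 4-fold.
Codon 10 AGT (Ser): third position 2-fold.
Four-fold degenerate third positions: 5.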